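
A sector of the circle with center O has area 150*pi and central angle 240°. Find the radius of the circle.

r² = 360 × 150*pi / (π × 240) = 225, so r = 15.

15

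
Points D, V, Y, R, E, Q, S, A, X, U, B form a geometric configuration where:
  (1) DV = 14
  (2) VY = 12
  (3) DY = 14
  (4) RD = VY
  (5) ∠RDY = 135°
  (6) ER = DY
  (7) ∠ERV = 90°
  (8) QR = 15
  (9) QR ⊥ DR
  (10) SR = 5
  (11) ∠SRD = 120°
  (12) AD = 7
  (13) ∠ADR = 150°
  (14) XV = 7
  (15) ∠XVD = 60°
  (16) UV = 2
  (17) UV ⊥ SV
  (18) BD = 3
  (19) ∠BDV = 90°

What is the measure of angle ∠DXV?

Step 1: By the law of cosines on triangle XVD: XD² = 7² + 14² − 2·7·14·cos(60°) = 147, so XD = 7·√3.
Step 2: By the inverse law of cosines on triangle DXV: cos(∠DXV) = ((7·√3)² + 7² − 14²) / (2·7·√3·7) = 0/169.74 = 0, so ∠DXV = 90°.

Therefore, the measure of angle ∠DXV = 90°.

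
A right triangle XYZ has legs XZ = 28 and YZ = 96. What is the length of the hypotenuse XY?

By the Pythagorean theorem: XY^2 = XZ^2 + YZ^2
XY^2 = 28^2 + 96^2 = 784 + 9216 = 10000
XY = sqrt(10000) = 100

100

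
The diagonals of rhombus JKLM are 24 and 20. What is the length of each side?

Half-diagonals are 12 and 10. side = sqrt(12^2 + 10^2) = sqrt(244) = 2*sqrt(61)

2*sqrt(61)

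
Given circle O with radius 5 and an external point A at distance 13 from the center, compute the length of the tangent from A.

Let T be the point of tangency. Then OT ⊥ AT (radius ⊥ tangent).
In right triangle OTA: OA² = OT² + AT²
13² = 5² + AT²
AT² = 144, AT = 12

12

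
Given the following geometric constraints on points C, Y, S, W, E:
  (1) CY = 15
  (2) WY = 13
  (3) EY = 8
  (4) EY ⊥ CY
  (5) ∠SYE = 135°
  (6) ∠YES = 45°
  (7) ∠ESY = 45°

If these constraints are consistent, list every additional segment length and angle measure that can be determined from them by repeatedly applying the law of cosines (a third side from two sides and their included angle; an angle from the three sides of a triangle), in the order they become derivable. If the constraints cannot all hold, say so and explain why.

These constraints are not satisfiable: (5), (6) and (7) are the three interior angles of triangle SYE, which must sum to 180°, but 135° + 45° + 45° = 225°. No planar figure meets all of them, so nothing further can be derived.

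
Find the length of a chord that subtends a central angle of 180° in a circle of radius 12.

Chord length = 2r sin(θ/2)
= 2 × 12 × sin(180°/2)
= 2 × 12 × sin(90°)
= 24

24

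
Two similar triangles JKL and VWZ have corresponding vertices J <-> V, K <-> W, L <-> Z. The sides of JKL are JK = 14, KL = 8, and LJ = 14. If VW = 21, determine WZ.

k = 21/14 = 3/2. WZ = 3/2 * 8 = 12.

12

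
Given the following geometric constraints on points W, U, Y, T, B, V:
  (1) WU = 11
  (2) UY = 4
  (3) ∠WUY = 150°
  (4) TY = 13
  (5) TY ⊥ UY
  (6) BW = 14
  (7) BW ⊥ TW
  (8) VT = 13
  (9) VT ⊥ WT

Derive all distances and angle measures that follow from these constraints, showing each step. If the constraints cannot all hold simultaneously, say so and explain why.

The constraints are consistent.

Step 1: From WU = 11, UY = 4, and ∠WUY = 150°, by the law of cosines:
  WY² = WU² + UY² - 2·WU·UY·cos(150°) = 121 + 16 + 76.21 = 213.2
  WY ≈ 14.6

Step 2: From UY = 4, YT = 13, and ∠UYT = 90°, by the law of cosines:
  UT² = UY² + YT² - 2·UY·YT·cos(90°) = 16 + 169 - 0 = 185
  UT = √185

Step 3: From WU = 11, WY = 14.6, UY = 4, by the inverse law of cosines:
  cos(∠UWY) = (WU² + WY² - UY²) / (2·WU·WY)
  ∠UWY = 7.87°

Step 4: From UT = √185, UY = 4, TY = 13, by the inverse law of cosines:
  cos(∠TUY) = (UT² + UY² - TY²) / (2·UT·UY)
  ∠TUY = 72.9°

Step 5: From YU = 4, YW = 14.6, UW = 11, by the inverse law of cosines:
  cos(∠UYW) = (YU² + YW² - UW²) / (2·YU·YW)
  ∠UYW = 22.13°

Step 6: From TU = √185, TY = 13, UY = 4, by the inverse law of cosines:
  cos(∠UTY) = (TU² + TY² - UY²) / (2·TU·TY)
  ∠UTY = 17.1°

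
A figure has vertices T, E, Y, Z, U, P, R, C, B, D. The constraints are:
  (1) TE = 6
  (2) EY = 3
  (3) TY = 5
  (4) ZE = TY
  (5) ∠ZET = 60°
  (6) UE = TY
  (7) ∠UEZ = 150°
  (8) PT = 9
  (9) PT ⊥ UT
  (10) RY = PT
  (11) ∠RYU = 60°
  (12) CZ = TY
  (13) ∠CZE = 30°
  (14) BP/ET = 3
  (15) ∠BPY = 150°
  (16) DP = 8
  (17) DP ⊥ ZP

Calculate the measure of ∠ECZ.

From the given relations: CZ = TY = 5; ZE = TY = 5.
Step 1: By the law of cosines on triangle CZE: CE² = 5² + 5² − 2·5·5·cos(30°) = 6.7, so CE ≈ 2.59.
Step 2: By the inverse law of cosines on triangle ECZ: cos(∠ECZ) = (2.59² + 5² − 5²) / (2·2.59·5) = 6.7/25.88 = 0.2588, so ∠ECZ = 75°.

Therefore, the measure of angle ∠ECZ = 75°.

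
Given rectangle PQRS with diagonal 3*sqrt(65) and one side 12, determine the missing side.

b = sqrt(d^2 - a^2) = sqrt(585 - 144) = sqrt(441) = 21

21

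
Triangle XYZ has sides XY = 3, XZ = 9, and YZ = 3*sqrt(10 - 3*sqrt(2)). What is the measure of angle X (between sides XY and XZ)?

cos(X) = (3² + 9² - (3*sqrt(10 - 3*sqrt(2)))²) / (2 × 3 × 9) = sqrt(2)/2, so X = arccos(sqrt(2)/2) = 45°.

45°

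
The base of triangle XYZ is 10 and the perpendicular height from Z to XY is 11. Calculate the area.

Area = (1/2)(10)(11) = 55

55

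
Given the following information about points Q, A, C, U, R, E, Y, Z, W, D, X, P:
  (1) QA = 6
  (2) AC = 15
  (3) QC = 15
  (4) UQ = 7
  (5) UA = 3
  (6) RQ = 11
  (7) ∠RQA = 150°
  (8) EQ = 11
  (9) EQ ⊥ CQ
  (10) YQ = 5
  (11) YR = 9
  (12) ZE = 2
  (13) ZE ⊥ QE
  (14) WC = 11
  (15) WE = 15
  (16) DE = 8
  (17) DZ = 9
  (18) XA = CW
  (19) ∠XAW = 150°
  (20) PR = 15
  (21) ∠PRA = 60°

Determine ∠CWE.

Step 1: By the law of cosines on triangle CQE: CE² = 15² + 11² − 2·15·11·cos(90°) = 346, so CE ≈ 18.6.
Step 2: By the inverse law of cosines on triangle CWE: cos(∠CWE) = (11² + 15² − 18.6²) / (2·11·15) = 0/330 = 0, so ∠CWE = 90°.

Therefore, the measure of angle ∠CWE = 90°.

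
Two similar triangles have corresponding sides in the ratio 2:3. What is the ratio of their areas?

The ratio of areas of similar triangles equals the square of the side ratio.
Side ratio = 2:3
Area ratio = (2/3)^2 = 4/9 = 4:9

4:9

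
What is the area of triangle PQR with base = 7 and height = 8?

Area = (1/2) * base * height
Area = (1/2) * 7 * 8
Area = 28

28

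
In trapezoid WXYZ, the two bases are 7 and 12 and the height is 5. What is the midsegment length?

The midsegment (median) of a trapezoid connects the midpoints of the non-parallel sides.
Its length is the average of the two bases: (7 + 12) / 2 = 19/2.

19/2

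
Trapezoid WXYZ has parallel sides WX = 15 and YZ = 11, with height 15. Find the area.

Area of a trapezoid = (base1 + base2) * height / 2
Area = (15 + 11) * 15 / 2
Area = 26 * 15 / 2
Area = 390 / 2
Area = 195

195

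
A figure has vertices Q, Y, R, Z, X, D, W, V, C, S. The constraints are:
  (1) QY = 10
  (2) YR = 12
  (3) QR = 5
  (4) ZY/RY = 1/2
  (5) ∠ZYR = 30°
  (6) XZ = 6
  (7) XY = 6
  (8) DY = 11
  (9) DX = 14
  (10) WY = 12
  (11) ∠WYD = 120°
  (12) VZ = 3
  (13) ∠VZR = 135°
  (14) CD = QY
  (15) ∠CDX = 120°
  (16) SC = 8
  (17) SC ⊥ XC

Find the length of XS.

From the given relations: CD = QY = 10.
Step 1: By the law of cosines on triangle CDX: CX² = 10² + 14² − 2·10·14·cos(120°) = 436, so CX = 2·√109.
Step 2: By the law of cosines on triangle XCS: XS² = (2·√109)² + 8² − 2·2·√109·8·cos(90°) = 500, so XS = 10·√5.

Therefore, the length of XS = 10·√5.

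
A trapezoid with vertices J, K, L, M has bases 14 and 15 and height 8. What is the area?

Area = (14 + 15) * 8 / 2 = 232 / 2 = 116

116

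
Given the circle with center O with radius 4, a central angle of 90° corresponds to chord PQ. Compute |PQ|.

Drop a perpendicular from the center to the chord, bisecting both the chord and the central angle.
Each half-chord = r sin(θ/2) = 4 sin(45°).
The full chord = 2 × 4 × sin(45°) = 4*sqrt(2).

4*sqrt(2)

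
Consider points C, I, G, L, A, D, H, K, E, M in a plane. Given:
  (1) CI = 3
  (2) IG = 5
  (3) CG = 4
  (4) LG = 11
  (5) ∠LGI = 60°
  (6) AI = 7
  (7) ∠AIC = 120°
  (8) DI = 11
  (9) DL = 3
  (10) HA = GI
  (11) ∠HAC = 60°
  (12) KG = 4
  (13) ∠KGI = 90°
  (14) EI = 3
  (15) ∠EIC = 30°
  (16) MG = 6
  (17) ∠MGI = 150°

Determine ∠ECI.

Step 1: By the law of cosines on triangle CIE: CE² = 3² + 3² − 2·3·3·cos(30°) = 2.41, so CE ≈ 1.55.
Step 2: By the inverse law of cosines on triangle ECI: cos(∠ECI) = (1.55² + 3² − 3²) / (2·1.55·3) = 2.41/9.32 = 0.2588, so ∠ECI = 75°.

Therefore, the measure of angle ∠ECI = 75°.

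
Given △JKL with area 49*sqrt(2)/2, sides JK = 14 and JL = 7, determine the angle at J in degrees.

sin(C) = 2 * 49*sqrt(2)/2 / (14 * 7) = sqrt(2)/2, so C = arcsin(sqrt(2)/2) = 45°.
Since sin(180° - C) = sin(C), the obtuse angle 135° gives the same area, so C = 45° or C = 135°.

45° or 135°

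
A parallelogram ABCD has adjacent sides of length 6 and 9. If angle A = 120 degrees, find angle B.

Opposite sides of a parallelogram are parallel, so consecutive angles form co-interior angles on a transversal.
Co-interior angles sum to 180°, giving angle B = 180 - 120 = 60 degrees.

60 degrees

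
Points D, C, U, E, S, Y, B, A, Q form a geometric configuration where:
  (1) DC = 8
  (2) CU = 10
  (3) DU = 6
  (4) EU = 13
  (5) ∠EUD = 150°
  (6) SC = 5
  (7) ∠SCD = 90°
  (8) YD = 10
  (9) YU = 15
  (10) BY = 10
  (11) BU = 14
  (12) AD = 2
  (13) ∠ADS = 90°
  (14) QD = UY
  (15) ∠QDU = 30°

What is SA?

Step 1: By the law of cosines on triangle SCD: SD² = 5² + 8² − 2·5·8·cos(90°) = 89, so SD = √89.
Step 2: By the law of cosines on triangle SDA: SA² = √89² + 2² − 2·√89·2·cos(90°) = 93, so SA = √93.

Therefore, the length of SA = √93.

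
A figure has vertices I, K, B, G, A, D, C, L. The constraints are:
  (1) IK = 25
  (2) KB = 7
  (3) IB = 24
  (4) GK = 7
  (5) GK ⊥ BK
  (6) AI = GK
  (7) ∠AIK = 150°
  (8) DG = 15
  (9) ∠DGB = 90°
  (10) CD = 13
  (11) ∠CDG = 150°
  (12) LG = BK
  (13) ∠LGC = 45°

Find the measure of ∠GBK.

Step 1: By the law of cosines on triangle BKG: BG² = 7² + 7² − 2·7·7·cos(90°) = 98, so BG = 7·√2.
Step 2: By the inverse law of cosines on triangle GBK: cos(∠GBK) = ((7·√2)² + 7² − 7²) / (2·7·√2·7) = 98/138.59 = 0.7071, so ∠GBK = 45°.

Therefore, the measure of angle ∠GBK = 45°.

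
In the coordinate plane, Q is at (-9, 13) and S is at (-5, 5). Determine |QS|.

d = sqrt((4)^2 + (-8)^2) = sqrt(80) = 4*sqrt(5)

4*sqrt(5)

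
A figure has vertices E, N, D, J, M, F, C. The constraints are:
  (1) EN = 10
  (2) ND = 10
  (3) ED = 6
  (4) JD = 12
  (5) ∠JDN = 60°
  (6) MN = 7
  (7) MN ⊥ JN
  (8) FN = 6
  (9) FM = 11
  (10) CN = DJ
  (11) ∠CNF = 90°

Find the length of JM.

Step 1: By the law of cosines on triangle JDN: JN² = 12² + 10² − 2·12·10·cos(60°) = 124, so JN = 2·√31.
Step 2: By the law of cosines on triangle JNM: JM² = (2·√31)² + 7² − 2·2·√31·7·cos(90°) = 173, so JM = √173.

Therefore, the length of JM = √173.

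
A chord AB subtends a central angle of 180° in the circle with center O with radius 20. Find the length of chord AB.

Chord = 2(20) sin(90°) = 40

40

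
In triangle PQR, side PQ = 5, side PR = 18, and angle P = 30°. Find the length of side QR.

When two sides and the included angle are known, the law of cosines gives the third side.
c^2 = a^2 + b^2 - 2ab cos(C) generalizes the Pythagorean theorem to non-right triangles.
Here: QR^2 = 25 + 324 - 180*(sqrt(3)/2) = 349 - 90*sqrt(3)
QR = sqrt(349 - 90*sqrt(3))

sqrt(349 - 90*sqrt(3))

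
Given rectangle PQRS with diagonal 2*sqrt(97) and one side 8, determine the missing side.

b = sqrt(d^2 - a^2) = sqrt(388 - 64) = sqrt(324) = 18

18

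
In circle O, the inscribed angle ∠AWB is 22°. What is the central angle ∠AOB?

Central angle = 2 × 22° = 44° (inscribed angle theorem).

44°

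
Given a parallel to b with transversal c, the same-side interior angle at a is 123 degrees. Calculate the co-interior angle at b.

Co-interior angles sum to 180: 180 - 123 = 57 degrees.

57 degrees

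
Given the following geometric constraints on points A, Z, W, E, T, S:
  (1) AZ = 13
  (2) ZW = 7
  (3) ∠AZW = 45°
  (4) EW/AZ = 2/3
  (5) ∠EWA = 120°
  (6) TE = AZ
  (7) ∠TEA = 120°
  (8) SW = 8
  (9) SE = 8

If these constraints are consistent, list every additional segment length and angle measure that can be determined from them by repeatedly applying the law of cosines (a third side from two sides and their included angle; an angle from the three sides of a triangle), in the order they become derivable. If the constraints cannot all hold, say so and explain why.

The constraints are consistent. Derivable facts, in order:
After 1 step:
- AW ≈ 9.45
- ∠ESW = 65.59°
- ∠EWS = 57.2°
- ∠SEW = 57.2°
After 2 steps:
- AE ≈ 15.69
- ∠AWZ = 103.41°
- ∠WAZ = 31.59°
After 3 steps:
- AT ≈ 24.89
- ∠AEW = 31.43°
- ∠EAW = 28.57°
After 4 steps:
- ∠ATE = 33.1°
- ∠EAT = 26.9°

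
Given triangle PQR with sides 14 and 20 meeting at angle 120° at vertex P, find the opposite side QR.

By the law of cosines: QR^2 = PQ^2 + PR^2 - 2*PQ*PR*cos(P)
QR^2 = 14^2 + 20^2 - 2*14*20*cos(120°)
QR^2 = 196 + 400 - 560*(-1/2)
QR^2 = 876
QR = 2*sqrt(219)

2*sqrt(219)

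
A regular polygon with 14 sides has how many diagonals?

Total line segments between 14 vertices = C(14,2) = 91.
Subtract the 14 sides: 91 - 14 = 77 diagonals.

77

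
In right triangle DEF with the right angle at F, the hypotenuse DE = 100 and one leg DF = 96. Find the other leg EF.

Rearranging the Pythagorean theorem to solve for the unknown leg:
leg^2 = hypotenuse^2 - known_leg^2 = 10000 - 9216 = 784
leg = sqrt(784) = 28.

28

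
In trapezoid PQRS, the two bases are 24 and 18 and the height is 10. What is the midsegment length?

The midsegment (median) of a trapezoid connects the midpoints of the non-parallel sides.
Its length is the average of the two bases: (24 + 18) / 2 = 21.

21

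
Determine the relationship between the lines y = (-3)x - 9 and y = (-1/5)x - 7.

Slope of line 1: m1 = -3
Slope of line 2: m2 = -1/5
For parallel lines we need equal slopes: -3 != -1/5.
For perpendicular lines we need m1*m2 = -1: (-3)(-1/5) = 3/5 != -1.
Since neither condition holds, the lines are neither parallel nor perpendicular.

Neither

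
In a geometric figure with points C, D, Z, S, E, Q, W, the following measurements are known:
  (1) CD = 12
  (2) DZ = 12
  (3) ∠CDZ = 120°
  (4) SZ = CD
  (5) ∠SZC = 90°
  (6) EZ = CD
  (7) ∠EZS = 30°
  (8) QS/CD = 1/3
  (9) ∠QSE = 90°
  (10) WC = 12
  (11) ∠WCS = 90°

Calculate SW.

From the given relations: SZ = CD = 12.
Step 1: By the law of cosines on triangle ZDC: ZC² = 12² + 12² − 2·12·12·cos(120°) = 432, so ZC = 12·√3.
Step 2: By the law of cosines on triangle CZS: CS² = (12·√3)² + 12² − 2·12·√3·12·cos(90°) = 576, so CS = 24.
Step 3: By the law of cosines on triangle SCW: SW² = 24² + 12² − 2·24·12·cos(90°) = 720, so SW = 12·√5.

Therefore, the length of SW = 12·√5.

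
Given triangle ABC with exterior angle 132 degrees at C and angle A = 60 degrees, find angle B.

By the exterior angle theorem: exterior angle = sum of remote interior angles.
132 = 60 + angle B
angle B = 132 - 60 = 72 degrees

72 degrees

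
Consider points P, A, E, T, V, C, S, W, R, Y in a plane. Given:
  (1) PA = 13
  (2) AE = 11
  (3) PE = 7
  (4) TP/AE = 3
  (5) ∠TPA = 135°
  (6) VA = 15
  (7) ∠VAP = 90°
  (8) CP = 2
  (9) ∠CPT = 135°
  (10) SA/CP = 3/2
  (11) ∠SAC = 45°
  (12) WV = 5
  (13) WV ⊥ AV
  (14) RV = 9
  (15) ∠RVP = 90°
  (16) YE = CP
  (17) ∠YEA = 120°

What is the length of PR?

Step 1: By the law of cosines on triangle VAP: VP² = 15² + 13² − 2·15·13·cos(90°) = 394, so VP ≈ 19.85.
Step 2: By the law of cosines on triangle PVR: PR² = 19.85² + 9² − 2·19.85·9·cos(90°) = 475, so PR = 5·√19.

Therefore, the length of PR = 5·√19.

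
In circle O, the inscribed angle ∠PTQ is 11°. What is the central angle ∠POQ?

Central angle = 2 × 11° = 22° (inscribed angle theorem).

22°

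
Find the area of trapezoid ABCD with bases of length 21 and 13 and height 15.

Area = (21 + 13) * 15 / 2 = 510 / 2 = 255

255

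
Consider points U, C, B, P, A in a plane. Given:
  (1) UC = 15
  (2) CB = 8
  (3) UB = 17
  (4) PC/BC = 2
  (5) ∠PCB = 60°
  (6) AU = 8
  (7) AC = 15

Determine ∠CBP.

From the given relations: PC = 2·BC = 2·8 = 16.
Step 1: By the law of cosines on triangle BCP: BP² = 8² + 16² − 2·8·16·cos(60°) = 192, so BP = 8·√3.
Step 2: By the inverse law of cosines on triangle CBP: cos(∠CBP) = (8² + (8·√3)² − 16²) / (2·8·8·√3) = 0/221.7 = 0, so ∠CBP = 90°.

Therefore, the measure of angle ∠CBP = 90°.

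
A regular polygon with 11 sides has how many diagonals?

The number of diagonals in an n-gon is n(n - 3)/2.
For n = 11: 11(11 - 3)/2 = 11 × 8 / 2 = 44.

44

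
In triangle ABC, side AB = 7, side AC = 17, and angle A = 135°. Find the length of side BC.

Law of cosines: BC^2 = 7^2 + 17^2 - 2(7)(17)cos(135°) = 119*sqrt(2) + 338, so BC = sqrt(119*sqrt(2) + 338).

sqrt(119*sqrt(2) + 338)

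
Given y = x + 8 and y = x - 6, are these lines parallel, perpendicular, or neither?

Slope of line 1: m1 = 1
Slope of line 2: m2 = 1
m1 = m2, so the lines are parallel.

Parallel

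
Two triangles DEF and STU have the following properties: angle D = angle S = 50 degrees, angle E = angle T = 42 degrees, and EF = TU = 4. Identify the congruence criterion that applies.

The given information matches AAS: Two pairs of corresponding angles and a non-included side are equal (Angle-Angle-Side).

AAS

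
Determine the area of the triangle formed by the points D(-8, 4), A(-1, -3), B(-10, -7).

The Shoelace formula computes the area from vertex coordinates by summing cross products.
For vertices (-8,4), (-1,-3), (-10,-7):
Signed sum = -8*-3 - -1*4 + -1*-7 - -10*-3 + -10*4 - -8*-7
= 28 + -23 + -96 = -91
Area = (1/2)|-91| = 91/2.

91/2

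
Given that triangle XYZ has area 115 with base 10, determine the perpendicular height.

Area = (1/2) * base * height
height = 2 * Area / base
height = 2 * 115 / 10
height = 230 / 10
height = 23

23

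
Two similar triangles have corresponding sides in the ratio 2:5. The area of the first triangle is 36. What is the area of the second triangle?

For similar figures, the area ratio equals the square of the side ratio.
Side ratio (the first triangle to the second triangle) = 2:5, so area ratio = 2^2:5^2 = 4:25.
If the area of the first triangle is 36, then the area of the second triangle = 36 * (25/4) = 225.

225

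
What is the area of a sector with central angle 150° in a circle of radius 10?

Sector area = π(10²)(5/12) = 125*pi/3

125*pi/3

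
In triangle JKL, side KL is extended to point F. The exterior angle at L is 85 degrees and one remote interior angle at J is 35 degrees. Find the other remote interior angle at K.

The exterior angle theorem states that an exterior angle equals the sum of the two non-adjacent interior angles.
So 85 = 35 + angle K, which gives angle K = 85 - 35 = 50 degrees.

50 degrees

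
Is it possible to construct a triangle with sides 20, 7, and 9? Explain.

The longest side is 20. The other two sides sum to 7 + 9 = 16.
Since 16 ≤ 20, the two shorter sides cannot reach around to close the triangle.

No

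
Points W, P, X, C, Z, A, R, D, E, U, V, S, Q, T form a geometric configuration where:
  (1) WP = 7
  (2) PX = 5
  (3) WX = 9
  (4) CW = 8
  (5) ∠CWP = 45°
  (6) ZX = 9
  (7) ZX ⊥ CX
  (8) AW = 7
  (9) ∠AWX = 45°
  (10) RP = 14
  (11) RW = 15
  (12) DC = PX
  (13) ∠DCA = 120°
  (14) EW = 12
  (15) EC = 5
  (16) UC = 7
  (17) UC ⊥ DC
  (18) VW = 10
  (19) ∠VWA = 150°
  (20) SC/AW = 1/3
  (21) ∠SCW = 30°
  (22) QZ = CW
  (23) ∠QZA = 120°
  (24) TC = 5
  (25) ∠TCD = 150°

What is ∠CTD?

From the given relations: DC = PX = 5.
Step 1: By the law of cosines on triangle TCD: TD² = 5² + 5² − 2·5·5·cos(150°) = 93.3, so TD ≈ 9.66.
Step 2: By the inverse law of cosines on triangle CTD: cos(∠CTD) = (5² + 9.66² − 5²) / (2·5·9.66) = 93.3/96.59 = 0.9659, so ∠CTD = 15°.

Therefore, the measure of angle ∠CTD = 15°.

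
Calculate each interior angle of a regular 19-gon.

Each interior angle of a regular n-gon is (n - 2) * 180 / n.
For n = 19: (19 - 2) * 180 / 19 = 3060/19 = 3060/19 degrees.

3060/19 degrees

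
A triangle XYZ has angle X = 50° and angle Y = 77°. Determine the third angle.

The interior angles sum to 180°: angle Z = 180 - 50 - 77 = 53°.
The triangle is acute (angles 50°, 77°, 53°).

53 degrees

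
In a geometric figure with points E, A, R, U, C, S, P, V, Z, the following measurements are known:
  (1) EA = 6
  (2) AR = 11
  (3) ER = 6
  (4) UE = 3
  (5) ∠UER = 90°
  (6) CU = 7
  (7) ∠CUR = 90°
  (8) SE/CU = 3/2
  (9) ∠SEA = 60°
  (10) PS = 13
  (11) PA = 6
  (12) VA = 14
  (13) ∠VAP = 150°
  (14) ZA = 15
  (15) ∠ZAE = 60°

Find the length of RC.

Step 1: By the law of cosines on triangle UER: UR² = 3² + 6² − 2·3·6·cos(90°) = 45, so UR = 3·√5.
Step 2: By the law of cosines on triangle RUC: RC² = (3·√5)² + 7² − 2·3·√5·7·cos(90°) = 94, so RC = √94.

Therefore, the length of RC = √94.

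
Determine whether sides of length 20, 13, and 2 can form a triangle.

No.
The triangle inequality is violated: 13 + 2 = 15 ≤ 20.
These lengths cannot form a triangle.

No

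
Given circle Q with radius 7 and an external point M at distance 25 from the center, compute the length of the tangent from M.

tangent = √(d² - r²) = √(25² - 7²) = √(625 - 49) = √576 = 24

24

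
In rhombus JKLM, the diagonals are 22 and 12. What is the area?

Area of a rhombus = (d1 * d2) / 2
Area = (22 * 12) / 2
Area = 264 / 2
Area = 132

132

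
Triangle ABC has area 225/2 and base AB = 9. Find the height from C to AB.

Area = (1/2) * base * height
height = 2 * Area / base
height = 2 * 225/2 / 9
height = 225 / 9
height = 25

25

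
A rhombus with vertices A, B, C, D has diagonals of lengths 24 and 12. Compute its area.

Area = (24 * 12) / 2 = 288 / 2 = 144

144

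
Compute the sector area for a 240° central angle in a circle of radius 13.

Sector area = πr² × θ/360
= π × 13² × 2/3
= π × 169 × 2/3
= 338*pi/3

338*pi/3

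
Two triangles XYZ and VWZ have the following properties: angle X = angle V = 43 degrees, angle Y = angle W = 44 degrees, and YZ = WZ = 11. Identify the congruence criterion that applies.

Consider the given information: angle X = angle V = 43 degrees, angle Y = angle W = 44 degrees, and YZ = WZ = 11
This is not SAS or HL: SAS requires two sides and the included angle between them. HL only applies to right triangles with matching hypotenuse and leg.
The correct criterion is AAS. Two pairs of corresponding angles and a non-included side are equal (Angle-Angle-Side).

AAS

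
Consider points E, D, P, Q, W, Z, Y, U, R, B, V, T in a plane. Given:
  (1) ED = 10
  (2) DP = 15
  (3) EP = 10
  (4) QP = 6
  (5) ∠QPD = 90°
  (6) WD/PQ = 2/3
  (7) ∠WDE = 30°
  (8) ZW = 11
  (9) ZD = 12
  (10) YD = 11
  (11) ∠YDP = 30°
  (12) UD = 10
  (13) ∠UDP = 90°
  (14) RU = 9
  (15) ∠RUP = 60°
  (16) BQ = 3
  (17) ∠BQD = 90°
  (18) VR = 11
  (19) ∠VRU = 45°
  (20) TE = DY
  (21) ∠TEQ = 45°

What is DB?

Step 1: By the law of cosines on triangle DPQ: DQ² = 15² + 6² − 2·15·6·cos(90°) = 261, so DQ = 3·√29.
Step 2: By the law of cosines on triangle DQB: DB² = (3·√29)² + 3² − 2·3·√29·3·cos(90°) = 270, so DB = 3·√30.

Therefore, the length of DB = 3·√30.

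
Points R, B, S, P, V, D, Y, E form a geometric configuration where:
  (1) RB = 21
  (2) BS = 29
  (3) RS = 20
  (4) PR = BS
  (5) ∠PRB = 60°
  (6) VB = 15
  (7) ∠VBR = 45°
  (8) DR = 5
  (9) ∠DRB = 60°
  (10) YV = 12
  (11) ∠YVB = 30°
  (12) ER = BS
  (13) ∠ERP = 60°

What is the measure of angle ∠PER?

From the given relations: ER = BS = 29; PR = BS = 29.
Step 1: By the law of cosines on triangle ERP: EP² = 29² + 29² − 2·29·29·cos(60°) = 841, so EP = 29.
Step 2: By the inverse law of cosines on triangle PER: cos(∠PER) = (29² + 29² − 29²) / (2·29·29) = 841/1682 = 0.5, so ∠PER = 60°.

Therefore, the measure of angle ∠PER = 60°.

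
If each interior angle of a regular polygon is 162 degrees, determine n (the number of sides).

Each interior angle of a regular n-gon is (n - 2) * 180 / n.
Setting this equal to 162:
(n - 2) * 180 / n = 162
Each exterior angle = 180 - 162 = 18 degrees.
Since exterior angles sum to 360: n = 360 / 18 = 20.

20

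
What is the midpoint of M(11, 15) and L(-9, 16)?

The midpoint is the point halfway along the segment.
Move half the horizontal distance: 11 + (-9 - 11)/2 = 11 + -20/2 = 1
Move half the vertical distance: 15 + (16 - 15)/2 = 15 + 1/2 = 31/2
Midpoint = (1, 31/2)

(1, 31/2)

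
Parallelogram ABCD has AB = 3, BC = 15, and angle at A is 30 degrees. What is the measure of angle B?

Consecutive angles are supplementary: angle B = 180 - 30 = 150 degrees.

150 degrees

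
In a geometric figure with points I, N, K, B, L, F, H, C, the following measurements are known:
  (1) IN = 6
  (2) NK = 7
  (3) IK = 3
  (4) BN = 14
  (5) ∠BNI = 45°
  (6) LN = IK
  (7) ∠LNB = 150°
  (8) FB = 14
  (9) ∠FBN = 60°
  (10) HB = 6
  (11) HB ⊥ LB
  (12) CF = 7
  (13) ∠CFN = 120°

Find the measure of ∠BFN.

Step 1: By the law of cosines on triangle FBN: FN² = 14² + 14² − 2·14·14·cos(60°) = 196, so FN = 14.
Step 2: By the inverse law of cosines on triangle BFN: cos(∠BFN) = (14² + 14² − 14²) / (2·14·14) = 196/392 = 0.5, so ∠BFN = 60°.

Therefore, the measure of angle ∠BFN = 60°.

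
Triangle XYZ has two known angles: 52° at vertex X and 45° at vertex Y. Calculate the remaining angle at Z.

angle Z = 180 - 52 - 45 = 83 degrees.

83 degrees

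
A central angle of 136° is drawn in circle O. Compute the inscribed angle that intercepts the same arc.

Inscribed angle = 136° / 2 = 68° (inscribed angle theorem).

68°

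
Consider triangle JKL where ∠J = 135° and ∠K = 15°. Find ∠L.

By the triangle angle sum property, the three interior angles of any triangle add up to 180°.
We know angle J = 135° and angle K = 15°, so their sum is 150°.
Therefore angle L = 180° - 150° = 30°.

30 degrees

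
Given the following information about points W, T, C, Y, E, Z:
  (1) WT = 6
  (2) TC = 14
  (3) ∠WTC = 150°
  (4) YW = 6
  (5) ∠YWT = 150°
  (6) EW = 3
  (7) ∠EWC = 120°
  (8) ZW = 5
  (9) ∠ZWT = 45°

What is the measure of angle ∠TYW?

Step 1: By the law of cosines on triangle YWT: YT² = 6² + 6² − 2·6·6·cos(150°) = 134.35, so YT ≈ 11.59.
Step 2: By the inverse law of cosines on triangle TYW: cos(∠TYW) = (11.59² + 6² − 6²) / (2·11.59·6) = 134.35/139.09 = 0.9659, so ∠TYW = 15°.

Therefore, the measure of angle ∠TYW = 15°.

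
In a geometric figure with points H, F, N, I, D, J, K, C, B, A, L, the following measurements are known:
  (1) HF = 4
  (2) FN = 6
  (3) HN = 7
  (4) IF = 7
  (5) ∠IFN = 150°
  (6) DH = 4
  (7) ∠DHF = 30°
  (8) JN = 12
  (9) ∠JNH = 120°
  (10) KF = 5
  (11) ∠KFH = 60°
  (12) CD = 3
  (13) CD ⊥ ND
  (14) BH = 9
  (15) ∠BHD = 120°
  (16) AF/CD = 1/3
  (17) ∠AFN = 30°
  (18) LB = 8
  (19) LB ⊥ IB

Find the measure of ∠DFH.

Step 1: By the law of cosines on triangle FHD: FD² = 4² + 4² − 2·4·4·cos(30°) = 4.29, so FD ≈ 2.07.
Step 2: By the inverse law of cosines on triangle DFH: cos(∠DFH) = (2.07² + 4² − 4²) / (2·2.07·4) = 4.29/16.56 = 0.2588, so ∠DFH = 75°.

Therefore, the measure of angle ∠DFH = 75°.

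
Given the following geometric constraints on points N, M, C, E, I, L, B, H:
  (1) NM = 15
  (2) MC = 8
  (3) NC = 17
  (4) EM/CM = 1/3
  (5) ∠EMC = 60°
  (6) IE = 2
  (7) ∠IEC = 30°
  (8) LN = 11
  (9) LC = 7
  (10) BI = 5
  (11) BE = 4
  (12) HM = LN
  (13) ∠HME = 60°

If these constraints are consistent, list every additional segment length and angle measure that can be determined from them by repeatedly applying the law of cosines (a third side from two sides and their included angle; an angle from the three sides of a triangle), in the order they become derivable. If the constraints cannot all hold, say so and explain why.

The constraints are consistent. Derivable facts, in order:
After 1 step:
- CE = 8/3·√7
- EH ≈ 9.94
- ∠BEI = 108.21°
- ∠BIE = 49.46°
- ∠CLN = 140.6°
- ∠CMN = 90°
- ∠CNL = 15.15°
- ∠CNM = 28.07°
- ∠EBI = 22.33°
- ∠LCN = 24.25°
- ∠MCN = 61.93°
After 2 steps:
- CI ≈ 5.42
- ∠CEM = 100.89°
- ∠ECM = 19.11°
- ∠EHM = 13.44°
- ∠HEM = 106.56°
After 3 steps:
- ∠CIE = 139.36°
- ∠ECI = 10.64°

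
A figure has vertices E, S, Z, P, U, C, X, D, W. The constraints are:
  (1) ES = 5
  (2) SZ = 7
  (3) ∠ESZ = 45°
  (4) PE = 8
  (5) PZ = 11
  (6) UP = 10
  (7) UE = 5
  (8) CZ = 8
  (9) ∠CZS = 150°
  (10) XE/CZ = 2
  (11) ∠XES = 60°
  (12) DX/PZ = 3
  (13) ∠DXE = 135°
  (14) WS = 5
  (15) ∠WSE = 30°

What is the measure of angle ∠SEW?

Step 1: By the law of cosines on triangle ESW: EW² = 5² + 5² − 2·5·5·cos(30°) = 6.7, so EW ≈ 2.59.
Step 2: By the inverse law of cosines on triangle SEW: cos(∠SEW) = (5² + 2.59² − 5²) / (2·5·2.59) = 6.7/25.88 = 0.2588, so ∠SEW = 75°.

Therefore, the measure of angle ∠SEW = 75°.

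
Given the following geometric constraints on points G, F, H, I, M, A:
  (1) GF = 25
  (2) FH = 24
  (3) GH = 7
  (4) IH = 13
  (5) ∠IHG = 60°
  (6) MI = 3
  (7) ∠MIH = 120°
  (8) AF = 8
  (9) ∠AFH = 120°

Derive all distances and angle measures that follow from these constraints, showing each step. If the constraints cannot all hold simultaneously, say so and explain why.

The constraints are consistent.

Step 1: From GH = 7, HI = 13, and ∠GHI = 60°, by the law of cosines:
  GI² = GH² + HI² - 2·GH·HI·cos(60°) = 49 + 169 - 91 = 127
  GI = √127

Step 2: From HI = 13, IM = 3, and ∠HIM = 120°, by the law of cosines:
  HM² = HI² + IM² - 2·HI·IM·cos(120°) = 169 + 9 + 39 = 217
  HM ≈ 14.73

Step 3: From HF = 24, FA = 8, and ∠HFA = 120°, by the law of cosines:
  HA² = HF² + FA² - 2·HF·FA·cos(120°) = 576 + 64 + 192 = 832
  HA = 8·√13

Step 4: From GF = 25, GH = 7, FH = 24, by the inverse law of cosines:
  cos(∠FGH) = (GF² + GH² - FH²) / (2·GF·GH)
  ∠FGH = 73.74°

Step 5: From FG = 25, FH = 24, GH = 7, by the inverse law of cosines:
  cos(∠GFH) = (FG² + FH² - GH²) / (2·FG·FH)
  ∠GFH = 16.26°

Step 6: From HF = 24, HG = 7, FG = 25, by the inverse law of cosines:
  cos(∠FHG) = (HF² + HG² - FG²) / (2·HF·HG)
  ∠FHG = 90°

Step 7: From GH = 7, GI = √127, HI = 13, by the inverse law of cosines:
  cos(∠HGI) = (GH² + GI² - HI²) / (2·GH·GI)
  ∠HGI = 87.46°

Step 8: From HA = 8·√13, HF = 24, AF = 8, by the inverse law of cosines:
  cos(∠AHF) = (HA² + HF² - AF²) / (2·HA·HF)
  ∠AHF = 13.9°

Step 9: From HI = 13, HM = 14.73, IM = 3, by the inverse law of cosines:
  cos(∠IHM) = (HI² + HM² - IM²) / (2·HI·HM)
  ∠IHM = 10.16°

Step 10: From IG = √127, IH = 13, GH = 7, by the inverse law of cosines:
  cos(∠GIH) = (IG² + IH² - GH²) / (2·IG·IH)
  ∠GIH = 32.54°

Step 11: From MH = 14.73, MI = 3, HI = 13, by the inverse law of cosines:
  cos(∠HMI) = (MH² + MI² - HI²) / (2·MH·MI)
  ∠HMI = 49.84°

Step 12: From AF = 8, AH = 8·√13, FH = 24, by the inverse law of cosines:
  cos(∠FAH) = (AF² + AH² - FH²) / (2·AF·AH)
  ∠FAH = 46.1°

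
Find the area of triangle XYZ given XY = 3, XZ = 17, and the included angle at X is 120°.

Area = (1/2)(3)(17) sin(120°) = (1/2)(3)(17)(sqrt(3)/2) = 51*sqrt(3)/4

51*sqrt(3)/4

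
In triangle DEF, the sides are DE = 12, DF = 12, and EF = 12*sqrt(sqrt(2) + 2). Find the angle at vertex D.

cos(D) = (12² + 12² - (12*sqrt(sqrt(2) + 2))²) / (2 × 12 × 12) = -sqrt(2)/2, so D = arccos(-sqrt(2)/2) = 135°.

135°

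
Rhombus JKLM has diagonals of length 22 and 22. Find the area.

Area of a rhombus = (d1 * d2) / 2
Area = (22 * 22) / 2
Area = 484 / 2
Area = 242

242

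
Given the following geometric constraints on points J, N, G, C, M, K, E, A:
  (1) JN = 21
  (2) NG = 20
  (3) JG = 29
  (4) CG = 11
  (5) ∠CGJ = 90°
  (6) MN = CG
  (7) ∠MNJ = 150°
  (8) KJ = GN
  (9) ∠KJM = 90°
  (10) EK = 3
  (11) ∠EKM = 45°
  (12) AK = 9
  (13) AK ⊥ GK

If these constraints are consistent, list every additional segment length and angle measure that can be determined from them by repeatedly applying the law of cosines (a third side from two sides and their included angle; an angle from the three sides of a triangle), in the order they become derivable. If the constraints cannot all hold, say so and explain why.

The constraints are consistent. Derivable facts, in order:
After 1 step:
- JC ≈ 31.02
- JM ≈ 31.02
- ∠GJN = 43.6°
- ∠GNJ = 90°
- ∠JGN = 46.4°
After 2 steps:
- MK ≈ 36.91
- ∠CJG = 20.77°
- ∠GCJ = 69.23°
- ∠JMN = 19.79°
- ∠MJN = 10.21°
After 3 steps:
- ME ≈ 34.85
- ∠JKM = 57.19°
- ∠JMK = 32.81°
After 4 steps:
- ∠EMK = 3.49°
- ∠KEM = 131.51°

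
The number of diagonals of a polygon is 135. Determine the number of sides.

Using d = n(n - 3)/2, we solve 135 = n(n - 3)/2.
So n(n - 3) = 270.
Testing n = 18: 18 * 15 = 270 = 270. Correct.
The polygon has 18 sides.

18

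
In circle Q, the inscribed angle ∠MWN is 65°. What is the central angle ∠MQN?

The inscribed angle theorem states that a central angle is always twice any inscribed angle that subtends the same arc.
Since the inscribed angle is 65°, the central angle = 2 × 65° = 130°.

130°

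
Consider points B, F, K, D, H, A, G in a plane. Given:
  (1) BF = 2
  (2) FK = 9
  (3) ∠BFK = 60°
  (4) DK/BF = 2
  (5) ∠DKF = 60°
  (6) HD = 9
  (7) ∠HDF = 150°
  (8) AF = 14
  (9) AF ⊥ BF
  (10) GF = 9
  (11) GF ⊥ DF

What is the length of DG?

From the given relations: DK = 2·BF = 2·2 = 4.
Step 1: By the law of cosines on triangle FKD: FD² = 9² + 4² − 2·9·4·cos(60°) = 61, so FD = √61.
Step 2: By the law of cosines on triangle DFG: DG² = √61² + 9² − 2·√61·9·cos(90°) = 142, so DG = √142.

Therefore, the length of DG = √142.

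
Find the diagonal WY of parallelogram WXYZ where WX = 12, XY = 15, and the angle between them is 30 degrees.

Law of cosines: d^2 = 12^2 + 15^2 - 2(12)(15)cos(30°) = 369 - 180*sqrt(3), so d = 3*sqrt(41 - 20*sqrt(3)).

3*sqrt(41 - 20*sqrt(3))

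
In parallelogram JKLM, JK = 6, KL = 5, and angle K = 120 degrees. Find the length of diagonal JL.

The diagonal of a parallelogram can be found by treating two adjacent sides and the diagonal as a triangle.
Applying the law of cosines with sides 6, 5 and included angle 120°:
d^2 = 36 + 25 - 60*cos(120°) = 91
d = sqrt(91)

sqrt(91)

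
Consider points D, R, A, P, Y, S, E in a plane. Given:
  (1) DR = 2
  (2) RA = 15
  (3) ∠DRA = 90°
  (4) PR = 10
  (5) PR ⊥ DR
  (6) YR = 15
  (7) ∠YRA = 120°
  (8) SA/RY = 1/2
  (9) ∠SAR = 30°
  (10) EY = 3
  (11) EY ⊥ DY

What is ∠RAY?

Step 1: By the law of cosines on triangle ARY: AY² = 15² + 15² − 2·15·15·cos(120°) = 675, so AY = 15·√3.
Step 2: By the inverse law of cosines on triangle RAY: cos(∠RAY) = (15² + (15·√3)² − 15²) / (2·15·15·√3) = 675/779.42 = 0.866, so ∠RAY = 30°.

Therefore, the measure of angle ∠RAY = 30°.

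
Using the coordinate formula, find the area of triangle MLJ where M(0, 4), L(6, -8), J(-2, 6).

The Shoelace formula computes the area from vertex coordinates by summing cross products.
For vertices (0,4), (6,-8), (-2,6):
Signed sum = 0*-8 - 6*4 + 6*6 - -2*-8 + -2*4 - 0*6
= -24 + 20 + -8 = -12
Area = (1/2)|-12| = 6.

6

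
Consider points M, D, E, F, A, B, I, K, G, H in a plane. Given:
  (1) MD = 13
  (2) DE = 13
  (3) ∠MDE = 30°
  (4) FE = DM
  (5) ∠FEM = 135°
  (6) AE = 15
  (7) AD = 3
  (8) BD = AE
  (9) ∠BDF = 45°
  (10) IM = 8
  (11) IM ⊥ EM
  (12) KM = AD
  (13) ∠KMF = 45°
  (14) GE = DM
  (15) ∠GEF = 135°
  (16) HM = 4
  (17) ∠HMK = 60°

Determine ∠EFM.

From the given relations: FE = DM = 13.
Step 1: By the law of cosines on triangle EDM: EM² = 13² + 13² − 2·13·13·cos(30°) = 45.28, so EM ≈ 6.73.
Step 2: By the law of cosines on triangle FEM: FM² = 13² + 6.73² − 2·13·6.73·cos(135°) = 338, so FM = 13·√2.
Step 3: By the inverse law of cosines on triangle EFM: cos(∠EFM) = (13² + (13·√2)² − 6.73²) / (2·13·13·√2) = 461.72/478 = 0.9659, so ∠EFM = 15°.

Therefore, the measure of angle ∠EFM = 15°.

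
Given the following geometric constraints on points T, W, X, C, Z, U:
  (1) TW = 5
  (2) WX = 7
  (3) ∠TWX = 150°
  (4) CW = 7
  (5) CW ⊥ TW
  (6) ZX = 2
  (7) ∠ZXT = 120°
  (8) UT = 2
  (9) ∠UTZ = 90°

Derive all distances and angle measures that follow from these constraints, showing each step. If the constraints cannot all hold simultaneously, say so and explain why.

The constraints are consistent.

Step 1: From TW = 5, WX = 7, and ∠TWX = 150°, by the law of cosines:
  TX² = TW² + WX² - 2·TW·WX·cos(150°) = 25 + 49 + 60.62 = 134.6
  TX ≈ 11.6

Step 2: From TW = 5, WC = 7, and ∠TWC = 90°, by the law of cosines:
  TC² = TW² + WC² - 2·TW·WC·cos(90°) = 25 + 49 - 0 = 74
  TC = √74

Step 3: From TX = 11.6, XZ = 2, and ∠TXZ = 120°, by the law of cosines:
  TZ² = TX² + XZ² - 2·TX·XZ·cos(120°) = 134.6 + 4 + 23.21 = 161.8
  TZ ≈ 12.72

Step 4: From TC = √74, TW = 5, CW = 7, by the inverse law of cosines:
  cos(∠CTW) = (TC² + TW² - CW²) / (2·TC·TW)
  ∠CTW = 54.46°

Step 5: From TW = 5, TX = 11.6, WX = 7, by the inverse law of cosines:
  cos(∠WTX) = (TW² + TX² - WX²) / (2·TW·TX)
  ∠WTX = 17.56°

Step 6: From XT = 11.6, XW = 7, TW = 5, by the inverse law of cosines:
  cos(∠TXW) = (XT² + XW² - TW²) / (2·XT·XW)
  ∠TXW = 12.44°

Step 7: From CT = √74, CW = 7, TW = 5, by the inverse law of cosines:
  cos(∠TCW) = (CT² + CW² - TW²) / (2·CT·CW)
  ∠TCW = 35.54°

Step 8: From ZT = 12.72, TU = 2, and ∠ZTU = 90°, by the law of cosines:
  ZU² = ZT² + TU² - 2·ZT·TU·cos(90°) = 161.8 + 4 - 0 = 165.8
  ZU ≈ 12.88

Step 9: From TX = 11.6, TZ = 12.72, XZ = 2, by the inverse law of cosines:
  cos(∠XTZ) = (TX² + TZ² - XZ²) / (2·TX·TZ)
  ∠XTZ = 7.83°

Step 10: From ZT = 12.72, ZX = 2, TX = 11.6, by the inverse law of cosines:
  cos(∠TZX) = (ZT² + ZX² - TX²) / (2·ZT·ZX)
  ∠TZX = 52.17°

Step 11: From ZT = 12.72, ZU = 12.88, TU = 2, by the inverse law of cosines:
  cos(∠TZU) = (ZT² + ZU² - TU²) / (2·ZT·ZU)
  ∠TZU = 8.93°

Step 12: From UT = 2, UZ = 12.88, TZ = 12.72, by the inverse law of cosines:
  cos(∠TUZ) = (UT² + UZ² - TZ²) / (2·UT·UZ)
  ∠TUZ = 81.07°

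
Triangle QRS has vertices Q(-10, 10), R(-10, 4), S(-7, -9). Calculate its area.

The Shoelace formula computes the area from vertex coordinates by summing cross products.
For vertices (-10,10), (-10,4), (-7,-9):
Signed sum = -10*4 - -10*10 + -10*-9 - -7*4 + -7*10 - -10*-9
= 60 + 118 + -160 = 18
Area = (1/2)|18| = 9.

9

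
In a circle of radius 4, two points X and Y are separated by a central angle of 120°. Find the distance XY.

Chord length = 2r sin(θ/2)
= 2 × 4 × sin(120°/2)
= 2 × 4 × sin(60°)
= 4*sqrt(3)

4*sqrt(3)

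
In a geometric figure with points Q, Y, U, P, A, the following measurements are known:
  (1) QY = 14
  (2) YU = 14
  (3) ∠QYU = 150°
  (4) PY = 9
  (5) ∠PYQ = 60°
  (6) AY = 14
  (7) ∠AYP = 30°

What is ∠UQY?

Step 1: By the law of cosines on triangle QYU: QU² = 14² + 14² − 2·14·14·cos(150°) = 731.48, so QU ≈ 27.05.
Step 2: By the inverse law of cosines on triangle UQY: cos(∠UQY) = (27.05² + 14² − 14²) / (2·27.05·14) = 731.48/757.29 = 0.9659, so ∠UQY = 15°.

Therefore, the measure of angle ∠UQY = 15°.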